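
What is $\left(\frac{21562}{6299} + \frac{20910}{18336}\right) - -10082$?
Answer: $\frac{194163764495}{19249744} \approx 10087.0$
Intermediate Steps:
$\left(\frac{21562}{6299} + \frac{20910}{18336}\right) - -10082 = \left(21562 \cdot \frac{1}{6299} + 20910 \cdot \frac{1}{18336}\right) + 10082 = \left(\frac{21562}{6299} + \frac{3485}{3056}\right) + 10082 = \frac{87845487}{19249744} + 10082 = \frac{194163764495}{19249744}$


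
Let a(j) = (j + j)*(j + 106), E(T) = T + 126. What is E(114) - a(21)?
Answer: -5094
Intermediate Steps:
E(T) = 126 + T
a(j) = 2*j*(106 + j) (a(j) = (2*j)*(106 + j) = 2*j*(106 + j))
E(114) - a(21) = (126 + 114) - 2*21*(106 + 21) = 240 - 2*21*127 = 240 - 1*5334 = 240 - 5334 = -5094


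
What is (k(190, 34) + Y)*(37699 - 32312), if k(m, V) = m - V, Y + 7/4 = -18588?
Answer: -397210445/4 ≈ -9.9303e+7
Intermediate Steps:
Y = -74359/4 (Y = -7/4 - 18588 = -74359/4 ≈ -18590.)
(k(190, 34) + Y)*(37699 - 32312) = ((190 - 1*34) - 74359/4)*(37699 - 32312) = ((190 - 34) - 74359/4)*5387 = (156 - 74359/4)*5387 = -73735/4*5387 = -397210445/4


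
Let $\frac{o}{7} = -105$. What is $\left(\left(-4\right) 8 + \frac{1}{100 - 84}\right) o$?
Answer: $\frac{375585}{16} \approx 23474.0$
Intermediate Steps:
$o = -735$ ($o = 7 \left(-105\right) = -735$)
$\left(\left(-4\right) 8 + \frac{1}{100 - 84}\right) o = \left(\left(-4\right) 8 + \frac{1}{100 - 84}\right) \left(-735\right) = \left(-32 + \frac{1}{16}\right) \left(-735\right) = \left(- \frac{511}{16}\right) \left(-735\right) = \frac{375585}{16}$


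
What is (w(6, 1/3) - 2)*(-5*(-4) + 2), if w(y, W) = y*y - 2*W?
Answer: 2200/3 ≈ 733.33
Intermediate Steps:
w(y, W) = y² - 2*W
(w(6, 1/3) - 2)*(-5*(-4) + 2) = ((6² - 2/3) - 2)*(-5*(-4) + 2) = ((36 - 2*⅓) - 2)*(20 + 2) = ((36 - ⅔) - 2)*22 = (106/3 - 2)*22 = (100/3)*22 = 2200/3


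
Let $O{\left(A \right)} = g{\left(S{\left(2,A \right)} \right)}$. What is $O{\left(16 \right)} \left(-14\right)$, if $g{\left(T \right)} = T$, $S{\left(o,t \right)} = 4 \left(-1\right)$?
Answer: $56$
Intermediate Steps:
$S{\left(o,t \right)} = -4$
$O{\left(A \right)} = -4$
$O{\left(16 \right)} \left(-14\right) = \left(-4\right) \left(-14\right) = 56$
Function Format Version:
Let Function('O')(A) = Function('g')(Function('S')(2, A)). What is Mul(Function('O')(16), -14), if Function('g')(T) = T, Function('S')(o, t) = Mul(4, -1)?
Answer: 56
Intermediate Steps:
Function('S')(o, t) = -4
Function('O')(A) = -4
Mul(Function('O')(16), -14) = Mul(-4, -14) = 56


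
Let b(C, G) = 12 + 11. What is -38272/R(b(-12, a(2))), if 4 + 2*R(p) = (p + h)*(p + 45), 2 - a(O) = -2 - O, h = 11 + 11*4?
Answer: -19136/1325 ≈ -14.442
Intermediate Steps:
h = 55 (h = 11 + 44 = 55)
a(O) = 4 + O (a(O) = 2 - (-2 - O) = 2 + (2 + O) = 4 + O)
b(C, G) = 23
R(p) = -2 + (45 + p)*(55 + p)/2 (R(p) = -2 + ((p + 55)*(p + 45))/2 = -2 + ((55 + p)*(45 + p))/2 = -2 + ((45 + p)*(55 + p))/2 = -2 + (45 + p)*(55 + p)/2)
-38272/R(b(-12, a(2))) = -38272/(2471/2 + (½)*23² + 50*23) = -38272/(2471/2 + (½)*529 + 1150) = -38272/(2471/2 + 529/2 + 1150) = -38272/2650 = -38272*1/2650 = -19136/1325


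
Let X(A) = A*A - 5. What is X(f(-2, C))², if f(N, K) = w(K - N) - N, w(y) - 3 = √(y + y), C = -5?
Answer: -404 + 280*I*√6 ≈ -404.0 + 685.86*I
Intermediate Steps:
w(y) = 3 + √2*√y (w(y) = 3 + √(y + y) = 3 + √(2*y) = 3 + √2*√y)
f(N, K) = 3 - N + √2*√(K - N) (f(N, K) = (3 + √2*√(K - N)) - N = 3 - N + √2*√(K - N))
X(A) = -5 + A² (X(A) = A² - 5 = -5 + A²)
X(f(-2, C))² = (-5 + (3 + √(-2*(-2) + 2*(-5)) - 1*(-2))²)² = (-5 + (3 + √(4 - 10) + 2)²)² = (-5 + (3 + √(-6) + 2)²)² = (-5 + (3 + I*√6 + 2)²)² = (-5 + (5 + I*√6)²)²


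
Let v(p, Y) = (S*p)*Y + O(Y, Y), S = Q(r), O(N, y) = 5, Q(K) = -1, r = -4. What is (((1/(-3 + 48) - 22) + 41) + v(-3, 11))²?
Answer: 6584356/2025 ≈ 3251.5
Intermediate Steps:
S = -1
v(p, Y) = 5 - Y*p (v(p, Y) = (-p)*Y + 5 = -Y*p + 5 = 5 - Y*p)
(((1/(-3 + 48) - 22) + 41) + v(-3, 11))² = (((1/(-3 + 48) - 22) + 41) + (5 - 1*11*(-3)))² = (((1/45 - 22) + 41) + (5 + 33))² = (((1/45 - 22) + 41) + 38)² = ((-989/45 + 41) + 38)² = (856/45 + 38)² = (2566/45)² = 6584356/2025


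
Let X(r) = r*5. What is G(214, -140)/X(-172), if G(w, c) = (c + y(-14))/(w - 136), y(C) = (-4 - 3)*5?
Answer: 35/13416 ≈ 0.0026088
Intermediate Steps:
y(C) = -35 (y(C) = -7*5 = -35)
G(w, c) = (-35 + c)/(-136 + w) (G(w, c) = (c - 35)/(w - 136) = (-35 + c)/(-136 + w))
X(r) = 5*r
G(214, -140)/X(-172) = ((-35 - 140)/(-136 + 214))/((5*(-172))) = (-175/78)/(-860) = ((1/78)*(-175))*(-1/860) = -175/78*(-1/860) = 35/13416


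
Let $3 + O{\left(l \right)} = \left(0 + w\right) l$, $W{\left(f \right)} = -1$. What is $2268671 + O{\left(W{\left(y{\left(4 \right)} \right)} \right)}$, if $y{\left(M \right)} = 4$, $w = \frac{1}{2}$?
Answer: $\frac{4537335}{2} \approx 2.2687 \cdot 10^{6}$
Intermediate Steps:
$w = \frac{1}{2} \approx 0.5$
$O{\left(l \right)} = -3 + \frac{l}{2}$ ($O{\left(l \right)} = -3 + \left(0 + \frac{1}{2}\right) l = -3 + \frac{l}{2}$)
$2268671 + O{\left(W{\left(y{\left(4 \right)} \right)} \right)} = 2268671 + \left(-3 + \frac{1}{2} \left(-1\right)\right) = 2268671 - \frac{7}{2} = \frac{4537335}{2}$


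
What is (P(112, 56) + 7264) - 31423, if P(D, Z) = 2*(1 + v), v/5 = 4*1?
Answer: -24117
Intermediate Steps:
v = 20 (v = 5*(4*1) = 5*4 = 20)
P(D, Z) = 42 (P(D, Z) = 2*(1 + 20) = 2*21 = 42)
(P(112, 56) + 7264) - 31423 = (42 + 7264) - 31423 = 7306 - 31423 = -24117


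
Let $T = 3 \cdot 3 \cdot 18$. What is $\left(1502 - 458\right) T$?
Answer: $169128$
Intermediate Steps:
$T = 162$ ($T = 9 \cdot 18 = 162$)
$\left(1502 - 458\right) T = \left(1502 - 458\right) 162 = 1044 \cdot 162 = 169128$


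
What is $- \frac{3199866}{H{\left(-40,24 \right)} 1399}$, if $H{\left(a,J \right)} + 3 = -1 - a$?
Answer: $- \frac{533311}{8394} \approx -63.535$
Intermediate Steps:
$H{\left(a,J \right)} = -4 - a$ ($H{\left(a,J \right)} = -3 - \left(1 + a\right) = -4 - a$)
$- \frac{3199866}{H{\left(-40,24 \right)} 1399} = - \frac{3199866}{\left(-4 - -40\right) 1399} = - \frac{3199866}{\left(-4 + 40\right) 1399} = - \frac{3199866}{36 \cdot 1399} = - \frac{3199866}{50364} = \left(-3199866\right) \frac{1}{50364} = - \frac{533311}{8394}$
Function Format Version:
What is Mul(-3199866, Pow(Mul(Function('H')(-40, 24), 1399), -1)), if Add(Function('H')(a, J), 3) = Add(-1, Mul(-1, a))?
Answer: Rational(-533311, 8394) ≈ -63.535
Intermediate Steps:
Function('H')(a, J) = Add(-4, Mul(-1, a)) (Function('H')(a, J) = Add(-3, Add(-1, Mul(-1, a))) = Add(-4, Mul(-1, a)))
Mul(-3199866, Pow(Mul(Function('H')(-40, 24), 1399), -1)) = Mul(-3199866, Pow(Mul(Add(-4, Mul(-1, -40)), 1399), -1)) = Mul(-3199866, Pow(Mul(Add(-4, 40), 1399), -1)) = Mul(-3199866, Pow(Mul(36, 1399), -1)) = Mul(-3199866, Pow(50364, -1)) = Mul(-3199866, Rational(1, 50364)) = Rational(-533311, 8394)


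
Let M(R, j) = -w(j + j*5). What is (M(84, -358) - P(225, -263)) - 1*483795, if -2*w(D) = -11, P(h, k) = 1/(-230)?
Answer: -55637057/115 ≈ -4.8380e+5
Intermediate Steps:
P(h, k) = -1/230
w(D) = 11/2 (w(D) = -1/2*(-11) = 11/2)
M(R, j) = -11/2 (M(R, j) = -1*11/2 = -11/2)
(M(84, -358) - P(225, -263)) - 1*483795 = (-11/2 - 1*(-1/230)) - 1*483795 = (-11/2 + 1/230) - 483795 = -632/115 - 483795 = -55637057/115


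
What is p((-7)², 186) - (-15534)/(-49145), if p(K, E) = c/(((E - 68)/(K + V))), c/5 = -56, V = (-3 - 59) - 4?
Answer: 116048594/2899555 ≈ 40.023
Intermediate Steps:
V = -66 (V = -62 - 4 = -66)
c = -280 (c = 5*(-56) = -280)
p(K, E) = -280*(-66 + K)/(-68 + E) (p(K, E) = -280*(K - 66)/(E - 68) = -280*(-66 + K)/(-68 + E))
p((-7)², 186) - (-15534)/(-49145) = 280*(66 - 1*(-7)²)/(-68 + 186) - (-15534)/(-49145) = 280*(66 - 1*49)/118 - (-15534)*(-1)/49145 = 280*(1/118)*(66 - 49) - 1*15534/49145 = 280*(1/118)*17 - 15534/49145 = 2380/59 - 15534/49145 = 116048594/2899555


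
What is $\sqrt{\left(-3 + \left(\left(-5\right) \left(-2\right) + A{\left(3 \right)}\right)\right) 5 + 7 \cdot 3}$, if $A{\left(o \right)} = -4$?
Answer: $6$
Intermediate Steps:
$\sqrt{\left(-3 + \left(\left(-5\right) \left(-2\right) + A{\left(3 \right)}\right)\right) 5 + 7 \cdot 3} = \sqrt{\left(-3 - -6\right) 5 + 7 \cdot 3} = \sqrt{\left(-3 + \left(10 - 4\right)\right) 5 + 21} = \sqrt{\left(-3 + 6\right) 5 + 21} = \sqrt{3 \cdot 5 + 21} = \sqrt{15 + 21} = \sqrt{36} = 6$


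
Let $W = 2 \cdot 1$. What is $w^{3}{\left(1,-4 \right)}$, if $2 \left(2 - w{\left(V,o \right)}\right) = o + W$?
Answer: $27$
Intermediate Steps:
$W = 2$
$w{\left(V,o \right)} = 1 - \frac{o}{2}$ ($w{\left(V,o \right)} = 2 - \frac{o + 2}{2} = 2 - \frac{2 + o}{2} = 2 - \left(1 + \frac{o}{2}\right) = 1 - \frac{o}{2}$)
$w^{3}{\left(1,-4 \right)} = \left(1 - -2\right)^{3} = \left(1 + 2\right)^{3} = 3^{3} = 27$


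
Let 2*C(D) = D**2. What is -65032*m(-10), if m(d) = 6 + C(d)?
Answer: -3641792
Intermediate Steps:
C(D) = D**2/2
m(d) = 6 + d**2/2
-65032*m(-10) = -65032*(6 + (1/2)*(-10)**2) = -65032*(6 + (1/2)*100) = -65032*(6 + 50) = -65032*56 = -3641792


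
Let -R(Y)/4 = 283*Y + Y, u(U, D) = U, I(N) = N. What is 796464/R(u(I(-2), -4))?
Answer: 49779/142 ≈ 350.56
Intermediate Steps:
R(Y) = -1136*Y (R(Y) = -4*(283*Y + Y) = -1136*Y)
796464/R(u(I(-2), -4)) = 796464/((-1136*(-2))) = 796464/2272 = 796464*(1/2272) = 49779/142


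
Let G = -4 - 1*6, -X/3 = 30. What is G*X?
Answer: 900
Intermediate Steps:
X = -90 (X = -3*30 = -90)
G = -10 (G = -4 - 6 = -10)
G*X = -10*(-90) = 900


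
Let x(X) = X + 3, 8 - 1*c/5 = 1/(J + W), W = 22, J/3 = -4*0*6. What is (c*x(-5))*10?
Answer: -8750/11 ≈ -795.45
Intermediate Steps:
J = 0 (J = 3*(-4*0*6) = 3*(0*6) = 3*0 = 0)
c = 875/22 (c = 40 - 5/(0 + 22) = 40 - 5/22 = 875/22 ≈ 39.773)
x(X) = 3 + X
(c*x(-5))*10 = (875*(3 - 5)/22)*10 = ((875/22)*(-2))*10 = -875/11*10 = -8750/11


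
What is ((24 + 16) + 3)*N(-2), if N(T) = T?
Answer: -86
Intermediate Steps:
((24 + 16) + 3)*N(-2) = ((24 + 16) + 3)*(-2) = (40 + 3)*(-2) = 43*(-2) = -86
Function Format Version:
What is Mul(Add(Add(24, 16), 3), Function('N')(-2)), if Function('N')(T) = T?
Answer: -86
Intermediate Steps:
Mul(Add(Add(24, 16), 3), Function('N')(-2)) = Mul(Add(Add(24, 16), 3), -2) = Mul(Add(40, 3), -2) = Mul(43, -2) = -86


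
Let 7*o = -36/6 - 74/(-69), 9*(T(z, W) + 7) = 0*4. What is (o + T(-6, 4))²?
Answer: 13845841/233289 ≈ 59.351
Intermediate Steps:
T(z, W) = -7 (T(z, W) = -7 + (0*4)/9 = -7 + (⅑)*0 = -7 + 0 = -7)
o = -340/483 (o = (-36/6 - 74/(-69))/7 = (-36*⅙ - 74*(-1/69))/7 = (-6 + 74/69)/7 = (⅐)*(-340/69) = -340/483 ≈ -0.70393)
(o + T(-6, 4))² = (-340/483 - 7)² = (-3721/483)² = 13845841/233289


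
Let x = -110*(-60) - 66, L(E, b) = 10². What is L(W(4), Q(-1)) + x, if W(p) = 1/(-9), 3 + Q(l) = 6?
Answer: 6634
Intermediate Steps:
Q(l) = 3 (Q(l) = -3 + 6 = 3)
W(p) = -⅑
L(E, b) = 100
x = 6534 (x = 6600 - 66 = 6534)
L(W(4), Q(-1)) + x = 100 + 6534 = 6634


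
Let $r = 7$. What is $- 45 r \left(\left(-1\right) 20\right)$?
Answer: $6300$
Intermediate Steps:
$- 45 r \left(\left(-1\right) 20\right) = \left(-45\right) 7 \left(\left(-1\right) 20\right) = \left(-315\right) \left(-20\right) = 6300$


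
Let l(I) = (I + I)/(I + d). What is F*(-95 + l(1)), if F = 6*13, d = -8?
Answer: -52026/7 ≈ -7432.3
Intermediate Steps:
l(I) = 2*I/(-8 + I) (l(I) = (I + I)/(I - 8) = (2*I)/(-8 + I) = 2*I/(-8 + I))
F = 78
F*(-95 + l(1)) = 78*(-95 + 2*1/(-8 + 1)) = 78*(-95 + 2*1/(-7)) = 78*(-95 + 2*1*(-1/7)) = 78*(-95 - 2/7) = 78*(-667/7) = -52026/7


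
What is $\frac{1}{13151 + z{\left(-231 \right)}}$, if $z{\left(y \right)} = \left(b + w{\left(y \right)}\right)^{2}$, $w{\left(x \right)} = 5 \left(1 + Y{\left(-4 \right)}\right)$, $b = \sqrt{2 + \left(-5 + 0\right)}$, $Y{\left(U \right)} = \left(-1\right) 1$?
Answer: $\frac{1}{13148} \approx 7.6057 \cdot 10^{-5}$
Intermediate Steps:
$Y{\left(U \right)} = -1$
$b = i \sqrt{3}$ ($b = \sqrt{2 - 5} = \sqrt{-3} = i \sqrt{3} \approx 1.732 i$)
$w{\left(x \right)} = 0$ ($w{\left(x \right)} = 5 \left(1 - 1\right) = 5 \cdot 0 = 0$)
$z{\left(y \right)} = -3$ ($z{\left(y \right)} = \left(i \sqrt{3} + 0\right)^{2} = \left(i \sqrt{3}\right)^{2} = -3$)
$\frac{1}{13151 + z{\left(-231 \right)}} = \frac{1}{13151 - 3} = \frac{1}{13148}$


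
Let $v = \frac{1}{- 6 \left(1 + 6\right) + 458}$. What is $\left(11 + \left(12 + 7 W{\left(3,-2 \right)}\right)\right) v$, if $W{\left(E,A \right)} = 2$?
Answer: $\frac{37}{416} \approx 0.088942$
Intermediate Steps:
$v = \frac{1}{416}$ ($v = \frac{1}{\left(-6\right) 7 + 458} = \frac{1}{-42 + 458} = \frac{1}{416} \approx 0.0024038$)
$\left(11 + \left(12 + 7 W{\left(3,-2 \right)}\right)\right) v = \left(11 + \left(12 + 7 \cdot 2\right)\right) \frac{1}{416} = \left(11 + \left(12 + 14\right)\right) \frac{1}{416} = \left(11 + 26\right) \frac{1}{416} = 37 \cdot \frac{1}{416} = \frac{37}{416}$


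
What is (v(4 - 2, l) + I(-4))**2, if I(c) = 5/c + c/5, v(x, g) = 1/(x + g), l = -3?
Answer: 3721/400 ≈ 9.3025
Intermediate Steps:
v(x, g) = 1/(g + x)
I(c) = 5/c + c/5 (I(c) = 5/c + c*(1/5) = 5/c + c/5)
(v(4 - 2, l) + I(-4))**2 = (1/(-3 + (4 - 2)) + (5/(-4) + (1/5)*(-4)))**2 = (1/(-3 + 2) + (5*(-1/4) - 4/5))**2 = (1/(-1) + (-5/4 - 4/5))**2 = (-1 - 41/20)**2 = (-61/20)**2 = 3721/400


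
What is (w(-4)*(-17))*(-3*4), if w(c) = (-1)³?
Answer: -204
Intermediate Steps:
w(c) = -1
(w(-4)*(-17))*(-3*4) = (-1*(-17))*(-3*4) = 17*(-12) = -204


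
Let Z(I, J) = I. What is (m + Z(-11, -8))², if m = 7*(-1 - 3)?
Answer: 1521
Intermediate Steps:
m = -28 (m = 7*(-4) = -28)
(m + Z(-11, -8))² = (-28 - 11)² = (-39)² = 1521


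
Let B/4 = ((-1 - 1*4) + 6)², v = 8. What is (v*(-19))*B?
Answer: -608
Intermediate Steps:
B = 4 (B = 4*((-1 - 1*4) + 6)² = 4*((-1 - 4) + 6)² = 4*(-5 + 6)² = 4*1² = 4*1 = 4)
(v*(-19))*B = (8*(-19))*4 = -152*4 = -608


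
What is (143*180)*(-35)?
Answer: -900900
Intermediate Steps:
(143*180)*(-35) = 25740*(-35) = -900900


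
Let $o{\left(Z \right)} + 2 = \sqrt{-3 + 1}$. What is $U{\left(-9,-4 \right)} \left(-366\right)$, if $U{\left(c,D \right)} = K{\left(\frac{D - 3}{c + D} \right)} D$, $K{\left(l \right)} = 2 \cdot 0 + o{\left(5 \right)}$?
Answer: $-2928 + 1464 i \sqrt{2} \approx -2928.0 + 2070.4 i$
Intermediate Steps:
$o{\left(Z \right)} = -2 + i \sqrt{2}$ ($o{\left(Z \right)} = -2 + \sqrt{-3 + 1} = -2 + \sqrt{-2} = -2 + i \sqrt{2}$)
$K{\left(l \right)} = -2 + i \sqrt{2}$ ($K{\left(l \right)} = 2 \cdot 0 - \left(2 - i \sqrt{2}\right) = 0 - \left(2 - i \sqrt{2}\right) = -2 + i \sqrt{2}$)
$U{\left(c,D \right)} = D \left(-2 + i \sqrt{2}\right)$ ($U{\left(c,D \right)} = \left(-2 + i \sqrt{2}\right) D = D \left(-2 + i \sqrt{2}\right)$)
$U{\left(-9,-4 \right)} \left(-366\right) = - 4 \left(-2 + i \sqrt{2}\right) \left(-366\right) = \left(8 - 4 i \sqrt{2}\right) \left(-366\right) = -2928 + 1464 i \sqrt{2}$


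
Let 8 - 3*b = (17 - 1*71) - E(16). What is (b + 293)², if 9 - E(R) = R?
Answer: 872356/9 ≈ 96929.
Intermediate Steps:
E(R) = 9 - R
b = 55/3 (b = 8/3 - ((17 - 1*71) - (9 - 1*16))/3 = 8/3 - ((17 - 71) - (9 - 16))/3 = 8/3 - (-54 - 1*(-7))/3 = 8/3 - (-54 + 7)/3 = 8/3 - ⅓*(-47) = 8/3 + 47/3 = 55/3 ≈ 18.333)
(b + 293)² = (55/3 + 293)² = (934/3)² = 872356/9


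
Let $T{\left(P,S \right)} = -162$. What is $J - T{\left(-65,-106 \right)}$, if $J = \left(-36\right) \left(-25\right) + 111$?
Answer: $1173$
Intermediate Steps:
$J = 1011$ ($J = 900 + 111 = 1011$)
$J - T{\left(-65,-106 \right)} = 1011 - -162 = 1011 + 162 = 1173$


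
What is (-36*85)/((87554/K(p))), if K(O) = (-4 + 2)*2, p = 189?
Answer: 6120/43777 ≈ 0.13980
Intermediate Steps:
K(O) = -4 (K(O) = -2*2 = -4)
(-36*85)/((87554/K(p))) = (-36*85)/((87554/(-4))) = -3060/(87554*(-1/4)) = -3060/(-43777/2) = -3060*(-2/43777) = 6120/43777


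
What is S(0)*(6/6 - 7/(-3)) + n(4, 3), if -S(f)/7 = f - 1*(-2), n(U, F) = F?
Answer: -131/3 ≈ -43.667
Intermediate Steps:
S(f) = -14 - 7*f (S(f) = -7*(f - 1*(-2)) = -7*(f + 2) = -7*(2 + f) = -14 - 7*f)
S(0)*(6/6 - 7/(-3)) + n(4, 3) = (-14 - 7*0)*(6/6 - 7/(-3)) + 3 = (-14 + 0)*(6*(1/6) - 7*(-1/3)) + 3 = -14*(1 + 7/3) + 3 = -14*10/3 + 3 = -140/3 + 3 = -131/3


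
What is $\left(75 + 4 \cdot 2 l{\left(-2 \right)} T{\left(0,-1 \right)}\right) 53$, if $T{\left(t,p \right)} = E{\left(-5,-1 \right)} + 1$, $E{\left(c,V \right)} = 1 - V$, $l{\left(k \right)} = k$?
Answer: $1431$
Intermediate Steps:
$T{\left(t,p \right)} = 3$ ($T{\left(t,p \right)} = \left(1 - -1\right) + 1 = \left(1 + 1\right) + 1 = 2 + 1 = 3$)
$\left(75 + 4 \cdot 2 l{\left(-2 \right)} T{\left(0,-1 \right)}\right) 53 = \left(75 + 4 \cdot 2 \left(-2\right) 3\right) 53 = \left(75 + 8 \left(-2\right) 3\right) 53 = \left(75 - 48\right) 53 = 27 \cdot 53 = 1431$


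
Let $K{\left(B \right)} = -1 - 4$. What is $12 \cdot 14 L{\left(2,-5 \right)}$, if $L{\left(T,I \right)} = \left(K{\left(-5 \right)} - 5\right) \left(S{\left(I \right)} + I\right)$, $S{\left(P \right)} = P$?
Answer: $16800$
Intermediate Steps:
$K{\left(B \right)} = -5$ ($K{\left(B \right)} = -1 - 4 = -5$)
$L{\left(T,I \right)} = - 20 I$ ($L{\left(T,I \right)} = \left(-5 - 5\right) \left(I + I\right) = - 10 \cdot 2 I = - 20 I$)
$12 \cdot 14 L{\left(2,-5 \right)} = 12 \cdot 14 \left(\left(-20\right) \left(-5\right)\right) = 168 \cdot 100 = 16800$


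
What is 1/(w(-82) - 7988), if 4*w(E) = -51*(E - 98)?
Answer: -1/5693 ≈ -0.00017565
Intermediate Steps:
w(E) = 2499/2 - 51*E/4 (w(E) = (-51*(E - 98))/4 = (-51*(-98 + E))/4 = (4998 - 51*E)/4 = 2499/2 - 51*E/4)
1/(w(-82) - 7988) = 1/((2499/2 - 51/4*(-82)) - 7988) = 1/((2499/2 + 2091/2) - 7988) = 1/(2295 - 7988) = 1/(-5693) = -1/5693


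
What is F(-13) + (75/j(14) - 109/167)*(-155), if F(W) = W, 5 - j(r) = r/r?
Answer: -1882479/668 ≈ -2818.1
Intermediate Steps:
j(r) = 4 (j(r) = 5 - r/r = 5 - 1*1 = 5 - 1 = 4)
F(-13) + (75/j(14) - 109/167)*(-155) = -13 + (75/4 - 109/167)*(-155) = -13 + (12089/668)*(-155) = -13 - 1873795/668 = -1882479/668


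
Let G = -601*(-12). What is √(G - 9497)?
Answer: I*√2285 ≈ 47.802*I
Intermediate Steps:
G = 7212
√(G - 9497) = √(7212 - 9497) = √(-2285) = I*√2285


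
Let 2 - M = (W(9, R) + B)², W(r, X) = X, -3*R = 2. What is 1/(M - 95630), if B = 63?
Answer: -9/895621 ≈ -1.0049e-5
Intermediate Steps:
R = -⅔ (R = -⅓*2 = -⅔ ≈ -0.66667)
M = -34951/9 (M = 2 - (-⅔ + 63)² = 2 - (187/3)² = 2 - 1*34969/9 = 2 - 34969/9 = -34951/9 ≈ -3883.4)
1/(M - 95630) = 1/(-34951/9 - 95630) = 1/(-895621/9) = -9/895621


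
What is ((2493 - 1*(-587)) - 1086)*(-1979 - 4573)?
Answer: -13064688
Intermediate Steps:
((2493 - 1*(-587)) - 1086)*(-1979 - 4573) = ((2493 + 587) - 1086)*(-6552) = (3080 - 1086)*(-6552) = 1994*(-6552) = -13064688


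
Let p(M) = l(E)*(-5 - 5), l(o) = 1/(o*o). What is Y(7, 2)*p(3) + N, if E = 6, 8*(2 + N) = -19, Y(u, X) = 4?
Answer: -395/72 ≈ -5.4861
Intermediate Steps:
N = -35/8 (N = -2 + (1/8)*(-19) = -2 - 19/8 = -35/8 ≈ -4.3750)
l(o) = o**(-2) (l(o) = 1/(o**2) = o**(-2))
p(M) = -5/18 (p(M) = (-5 - 5)/6**2 = (1/36)*(-10) = -5/18)
Y(7, 2)*p(3) + N = 4*(-5/18) - 35/8 = -10/9 - 35/8 = -395/72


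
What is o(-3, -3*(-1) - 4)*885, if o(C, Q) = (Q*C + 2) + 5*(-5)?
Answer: -17700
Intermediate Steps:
o(C, Q) = -23 + C*Q (o(C, Q) = (C*Q + 2) - 25 = (2 + C*Q) - 25 = -23 + C*Q)
o(-3, -3*(-1) - 4)*885 = (-23 - 3*(-3*(-1) - 4))*885 = (-23 - 3*(3 - 4))*885 = (-23 - 3*(-1))*885 = (-23 + 3)*885 = -20*885 = -17700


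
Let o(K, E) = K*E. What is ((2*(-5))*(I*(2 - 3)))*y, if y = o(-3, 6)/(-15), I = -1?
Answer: -12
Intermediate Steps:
o(K, E) = E*K
y = 6/5 (y = (6*(-3))/(-15) = -18*(-1/15) = 6/5 ≈ 1.2000)
((2*(-5))*(I*(2 - 3)))*y = ((2*(-5))*(-(2 - 3)))*(6/5) = -(-10)*(-1)*(6/5) = -10*1*(6/5) = -10*6/5 = -12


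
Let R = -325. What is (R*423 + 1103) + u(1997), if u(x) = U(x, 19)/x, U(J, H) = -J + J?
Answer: -136372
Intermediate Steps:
U(J, H) = 0
u(x) = 0 (u(x) = 0/x = 0)
(R*423 + 1103) + u(1997) = (-325*423 + 1103) + 0 = (-137475 + 1103) + 0 = -136372 + 0 = -136372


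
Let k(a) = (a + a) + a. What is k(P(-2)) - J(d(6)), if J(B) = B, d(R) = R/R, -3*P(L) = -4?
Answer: 3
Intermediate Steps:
P(L) = 4/3 (P(L) = -⅓*(-4) = 4/3)
d(R) = 1
k(a) = 3*a (k(a) = 2*a + a = 3*a)
k(P(-2)) - J(d(6)) = 3*(4/3) - 1*1 = 4 - 1 = 3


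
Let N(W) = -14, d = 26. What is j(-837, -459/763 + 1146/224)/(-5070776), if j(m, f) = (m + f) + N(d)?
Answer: 10333895/61904033408 ≈ 0.00016693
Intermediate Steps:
j(m, f) = -14 + f + m (j(m, f) = (m + f) - 14 = (f + m) - 14 = -14 + f + m)
j(-837, -459/763 + 1146/224)/(-5070776) = (-14 + (-459/763 + 1146/224) - 837)/(-5070776) = (-14 + (-459*1/763 + 1146*(1/224)) - 837)*(-1/5070776) = (-14 + (-459/763 + 573/112) - 837)*(-1/5070776) = (-14 + 55113/12208 - 837)*(-1/5070776) = -10333895/12208*(-1/5070776) = 10333895/61904033408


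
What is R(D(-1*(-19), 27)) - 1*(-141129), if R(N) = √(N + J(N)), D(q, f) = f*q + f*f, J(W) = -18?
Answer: 141129 + 6*√34 ≈ 1.4116e+5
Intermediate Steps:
D(q, f) = f² + f*q (D(q, f) = f*q + f² = f² + f*q)
R(N) = √(-18 + N) (R(N) = √(N - 18) = √(-18 + N))
R(D(-1*(-19), 27)) - 1*(-141129) = √(-18 + 27*(27 - 1*(-19))) - 1*(-141129) = √(-18 + 27*(27 + 19)) + 141129 = √(-18 + 27*46) + 141129 = √(-18 + 1242) + 141129 = √1224 + 141129 = 6*√34 + 141129 = 141129 + 6*√34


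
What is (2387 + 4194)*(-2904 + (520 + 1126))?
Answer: -8278898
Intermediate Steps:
(2387 + 4194)*(-2904 + (520 + 1126)) = 6581*(-2904 + 1646) = 6581*(-1258) = -8278898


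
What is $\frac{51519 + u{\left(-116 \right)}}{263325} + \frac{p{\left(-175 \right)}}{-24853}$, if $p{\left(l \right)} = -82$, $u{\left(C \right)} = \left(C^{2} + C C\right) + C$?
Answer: $\frac{131197023}{436294415} \approx 0.30071$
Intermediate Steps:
$u{\left(C \right)} = C + 2 C^{2}$ ($u{\left(C \right)} = \left(C^{2} + C^{2}\right) + C = 2 C^{2} + C = C + 2 C^{2}$)
$\frac{51519 + u{\left(-116 \right)}}{263325} + \frac{p{\left(-175 \right)}}{-24853} = \frac{51519 - 116 \left(1 + 2 \left(-116\right)\right)}{263325} - \frac{82}{-24853} = \left(51519 - 116 \left(1 - 232\right)\right) \frac{1}{263325} - - \frac{82}{24853} = \left(51519 - -26796\right) \frac{1}{263325} + \frac{82}{24853} = \left(51519 + 26796\right) \frac{1}{263325} + \frac{82}{24853} = 78315 \cdot \frac{1}{263325} + \frac{82}{24853} = \frac{5221}{17555} + \frac{82}{24853} = \frac{131197023}{436294415}$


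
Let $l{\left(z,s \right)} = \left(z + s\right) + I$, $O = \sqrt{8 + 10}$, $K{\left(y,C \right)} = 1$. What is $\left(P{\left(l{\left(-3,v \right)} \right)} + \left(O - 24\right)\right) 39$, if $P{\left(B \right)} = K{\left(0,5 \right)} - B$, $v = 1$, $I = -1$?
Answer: $-780 + 117 \sqrt{2} \approx -614.54$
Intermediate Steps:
$O = 3 \sqrt{2}$ ($O = \sqrt{18} = 3 \sqrt{2} \approx 4.2426$)
$l{\left(z,s \right)} = -1 + s + z$ ($l{\left(z,s \right)} = \left(z + s\right) - 1 = \left(s + z\right) - 1 = -1 + s + z$)
$P{\left(B \right)} = 1 - B$
$\left(P{\left(l{\left(-3,v \right)} \right)} + \left(O - 24\right)\right) 39 = \left(\left(1 - \left(-1 + 1 - 3\right)\right) + \left(3 \sqrt{2} - 24\right)\right) 39 = \left(\left(1 - -3\right) - \left(24 - 3 \sqrt{2}\right)\right) 39 = \left(\left(1 + 3\right) - \left(24 - 3 \sqrt{2}\right)\right) 39 = \left(4 - \left(24 - 3 \sqrt{2}\right)\right) 39 = \left(-20 + 3 \sqrt{2}\right) 39 = -780 + 117 \sqrt{2}$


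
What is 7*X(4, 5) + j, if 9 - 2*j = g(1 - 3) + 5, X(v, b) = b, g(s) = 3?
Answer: 71/2 ≈ 35.500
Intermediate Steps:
j = ½ (j = 9/2 - (3 + 5)/2 = 9/2 - ½*8 = 9/2 - 4 = ½ ≈ 0.50000)
7*X(4, 5) + j = 7*5 + ½ = 35 + ½ = 71/2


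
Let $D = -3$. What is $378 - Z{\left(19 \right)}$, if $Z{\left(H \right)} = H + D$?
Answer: $362$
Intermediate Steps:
$Z{\left(H \right)} = -3 + H$ ($Z{\left(H \right)} = H - 3 = -3 + H$)
$378 - Z{\left(19 \right)} = 378 - \left(-3 + 19\right) = 378 - 16 = 362$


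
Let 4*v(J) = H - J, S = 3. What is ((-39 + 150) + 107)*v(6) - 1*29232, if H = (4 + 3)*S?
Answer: -56829/2 ≈ -28415.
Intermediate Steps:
H = 21 (H = (4 + 3)*3 = 7*3 = 21)
v(J) = 21/4 - J/4 (v(J) = (21 - J)/4 = 21/4 - J/4)
((-39 + 150) + 107)*v(6) - 1*29232 = ((-39 + 150) + 107)*(21/4 - 1/4*6) - 1*29232 = (111 + 107)*(21/4 - 3/2) - 29232 = 218*(15/4) - 29232 = 1635/2 - 29232 = -56829/2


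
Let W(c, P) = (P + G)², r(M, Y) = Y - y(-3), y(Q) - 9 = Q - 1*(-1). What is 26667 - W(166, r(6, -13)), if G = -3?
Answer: 26138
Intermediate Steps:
y(Q) = 10 + Q (y(Q) = 9 + (Q - 1*(-1)) = 9 + (Q + 1) = 9 + (1 + Q) = 10 + Q)
r(M, Y) = -7 + Y (r(M, Y) = Y - (10 - 3) = Y - 1*7 = Y - 7 = -7 + Y)
W(c, P) = (-3 + P)² (W(c, P) = (P - 3)² = (-3 + P)²)
26667 - W(166, r(6, -13)) = 26667 - (-3 + (-7 - 13))² = 26667 - (-3 - 20)² = 26667 - 1*(-23)² = 26667 - 1*529 = 26667 - 529 = 26138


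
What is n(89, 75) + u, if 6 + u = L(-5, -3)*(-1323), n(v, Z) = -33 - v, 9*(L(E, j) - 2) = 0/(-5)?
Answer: -2774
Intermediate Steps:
L(E, j) = 2 (L(E, j) = 2 + (0/(-5))/9 = 2 + (0*(-1/5))/9 = 2 + (1/9)*0 = 2 + 0 = 2)
u = -2652 (u = -6 + 2*(-1323) = -6 - 2646 = -2652)
n(89, 75) + u = (-33 - 1*89) - 2652 = (-33 - 89) - 2652 = -122 - 2652 = -2774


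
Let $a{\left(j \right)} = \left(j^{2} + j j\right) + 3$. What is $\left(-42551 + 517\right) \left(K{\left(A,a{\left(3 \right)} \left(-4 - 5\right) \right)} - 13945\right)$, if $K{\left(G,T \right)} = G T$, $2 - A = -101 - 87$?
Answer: $2095605070$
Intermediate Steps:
$a{\left(j \right)} = 3 + 2 j^{2}$ ($a{\left(j \right)} = \left(j^{2} + j^{2}\right) + 3 = 2 j^{2} + 3 = 3 + 2 j^{2}$)
$A = 190$ ($A = 2 - \left(-101 - 87\right) = 2 - -188 = 2 + 188 = 190$)
$\left(-42551 + 517\right) \left(K{\left(A,a{\left(3 \right)} \left(-4 - 5\right) \right)} - 13945\right) = \left(-42551 + 517\right) \left(190 \left(3 + 2 \cdot 3^{2}\right) \left(-4 - 5\right) - 13945\right) = - 42034 \left(190 \left(3 + 2 \cdot 9\right) \left(-9\right) - 13945\right) = - 42034 \left(190 \left(3 + 18\right) \left(-9\right) - 13945\right) = - 42034 \left(190 \cdot 21 \left(-9\right) - 13945\right) = - 42034 \left(190 \left(-189\right) - 13945\right) = - 42034 \left(-35910 - 13945\right) = \left(-42034\right) \left(-49855\right) = 2095605070$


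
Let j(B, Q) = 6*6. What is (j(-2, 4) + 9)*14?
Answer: 630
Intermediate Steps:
j(B, Q) = 36
(j(-2, 4) + 9)*14 = (36 + 9)*14 = 45*14 = 630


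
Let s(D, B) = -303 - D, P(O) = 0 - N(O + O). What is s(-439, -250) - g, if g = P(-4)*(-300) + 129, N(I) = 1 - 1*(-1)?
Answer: -593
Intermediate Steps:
N(I) = 2 (N(I) = 1 + 1 = 2)
P(O) = -2 (P(O) = 0 - 1*2 = 0 - 2 = -2)
g = 729 (g = -2*(-300) + 129 = 600 + 129 = 729)
s(-439, -250) - g = (-303 - 1*(-439)) - 1*729 = (-303 + 439) - 729 = 136 - 729 = -593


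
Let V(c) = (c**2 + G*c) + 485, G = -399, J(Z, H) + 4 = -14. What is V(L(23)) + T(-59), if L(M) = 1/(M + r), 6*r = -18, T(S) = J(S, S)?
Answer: 178821/400 ≈ 447.05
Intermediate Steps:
J(Z, H) = -18 (J(Z, H) = -4 - 14 = -18)
T(S) = -18
r = -3 (r = (1/6)*(-18) = -3)
L(M) = 1/(-3 + M) (L(M) = 1/(M - 3) = 1/(-3 + M))
V(c) = 485 + c**2 - 399*c (V(c) = (c**2 - 399*c) + 485 = 485 + c**2 - 399*c)
V(L(23)) + T(-59) = (485 + (1/(-3 + 23))**2 - 399/(-3 + 23)) - 18 = (485 + (1/20)**2 - 399/20) - 18 = (485 + (1/20)**2 - 399*1/20) - 18 = (485 + 1/400 - 399/20) - 18 = 186021/400 - 18 = 178821/400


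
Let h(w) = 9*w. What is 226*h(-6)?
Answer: -12204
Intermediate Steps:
226*h(-6) = 226*(9*(-6)) = 226*(-54) = -12204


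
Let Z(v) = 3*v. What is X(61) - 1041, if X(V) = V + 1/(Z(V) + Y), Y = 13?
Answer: -192079/196 ≈ -980.00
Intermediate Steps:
X(V) = V + 1/(13 + 3*V) (X(V) = V + 1/(3*V + 13) = V + 1/(13 + 3*V))
X(61) - 1041 = (1 + 3*61**2 + 13*61)/(13 + 3*61) - 1041 = (1 + 3*3721 + 793)/(13 + 183) - 1041 = (1 + 11163 + 793)/196 - 1041 = (1/196)*11957 - 1041 = 11957/196 - 1041 = -192079/196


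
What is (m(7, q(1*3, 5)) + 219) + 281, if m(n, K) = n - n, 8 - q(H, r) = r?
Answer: 500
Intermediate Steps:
q(H, r) = 8 - r
m(n, K) = 0
(m(7, q(1*3, 5)) + 219) + 281 = (0 + 219) + 281 = 219 + 281 = 500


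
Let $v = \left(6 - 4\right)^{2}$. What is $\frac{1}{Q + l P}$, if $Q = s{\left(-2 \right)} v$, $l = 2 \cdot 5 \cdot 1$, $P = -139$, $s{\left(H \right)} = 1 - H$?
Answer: $- \frac{1}{1378} \approx -0.00072569$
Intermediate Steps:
$v = 4$ ($v = 2^{2} = 4$)
$l = 10$ ($l = 10 \cdot 1 = 10$)
$Q = 12$ ($Q = \left(1 - -2\right) 4 = \left(1 + 2\right) 4 = 3 \cdot 4 = 12$)
$\frac{1}{Q + l P} = \frac{1}{12 + 10 \left(-139\right)} = \frac{1}{12 - 1390} = \frac{1}{-1378} = - \frac{1}{1378}$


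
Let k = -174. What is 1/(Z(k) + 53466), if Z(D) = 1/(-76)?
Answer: 76/4063415 ≈ 1.8703e-5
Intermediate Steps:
Z(D) = -1/76
1/(Z(k) + 53466) = 1/(-1/76 + 53466) = 1/(4063415/76) = 76/4063415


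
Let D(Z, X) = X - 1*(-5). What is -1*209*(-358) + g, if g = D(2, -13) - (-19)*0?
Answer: 74814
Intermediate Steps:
D(Z, X) = 5 + X (D(Z, X) = X + 5 = 5 + X)
g = -8 (g = (5 - 13) - (-19)*0 = -8 - 1*0 = -8 + 0 = -8)
-1*209*(-358) + g = -1*209*(-358) - 8 = -209*(-358) - 8 = 74822 - 8 = 74814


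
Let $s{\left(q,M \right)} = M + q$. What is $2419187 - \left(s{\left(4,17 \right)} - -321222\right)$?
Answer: $2097944$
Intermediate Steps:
$2419187 - \left(s{\left(4,17 \right)} - -321222\right) = 2419187 - \left(\left(17 + 4\right) - -321222\right) = 2419187 - \left(21 + 321222\right) = 2419187 - 321243 = 2097944$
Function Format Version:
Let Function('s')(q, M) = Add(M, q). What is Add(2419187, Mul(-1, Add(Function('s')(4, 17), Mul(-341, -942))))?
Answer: 2097944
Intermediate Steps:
Add(2419187, Mul(-1, Add(Function('s')(4, 17), Mul(-341, -942)))) = Add(2419187, Mul(-1, Add(Add(17, 4), Mul(-341, -942)))) = Add(2419187, Mul(-1, Add(21, 321222))) = Add(2419187, Mul(-1, 321243)) = Add(2419187, -321243) = 2097944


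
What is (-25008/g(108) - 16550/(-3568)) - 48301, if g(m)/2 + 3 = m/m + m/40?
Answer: -826196323/12488 ≈ -66159.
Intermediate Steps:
g(m) = -4 + m/20 (g(m) = -6 + 2*(m/m + m/40) = -6 + 2*(1 + m*(1/40)) = -6 + 2*(1 + m/40) = -6 + (2 + m/20) = -4 + m/20)
(-25008/g(108) - 16550/(-3568)) - 48301 = (-25008/(-4 + (1/20)*108) - 16550/(-3568)) - 48301 = (-25008/(-4 + 27/5) - 16550*(-1/3568)) - 48301 = (-25008/7/5 + 8275/1784) - 48301 = (-25008*5/7 + 8275/1784) - 48301 = (-125040/7 + 8275/1784) - 48301 = -223013435/12488 - 48301 = -826196323/12488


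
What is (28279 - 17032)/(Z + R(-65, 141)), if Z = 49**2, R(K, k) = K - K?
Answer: 11247/2401 ≈ 4.6843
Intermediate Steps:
R(K, k) = 0
Z = 2401
(28279 - 17032)/(Z + R(-65, 141)) = (28279 - 17032)/(2401 + 0) = 11247/2401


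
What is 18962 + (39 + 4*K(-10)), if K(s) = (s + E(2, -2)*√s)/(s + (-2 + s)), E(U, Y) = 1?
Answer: 209031/11 - 2*I*√10/11 ≈ 19003.0 - 0.57496*I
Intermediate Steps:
K(s) = (s + √s)/(-2 + 2*s) (K(s) = (s + 1*√s)/(s + (-2 + s)) = (s + √s)/(-2 + 2*s))
18962 + (39 + 4*K(-10)) = 18962 + (39 + 4*((-10 + √(-10))/(2*(-1 - 10)))) = 18962 + (39 + 4*((½)*(-10 + I*√10)/(-11))) = 18962 + (39 + 4*((½)*(-1/11)*(-10 + I*√10))) = 18962 + (39 + 4*(5/11 - I*√10/22)) = 18962 + (39 + (20/11 - 2*I*√10/11)) = 18962 + (449/11 - 2*I*√10/11) = 209031/11 - 2*I*√10/11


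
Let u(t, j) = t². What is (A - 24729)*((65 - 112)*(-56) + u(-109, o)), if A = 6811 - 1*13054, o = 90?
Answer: -449496636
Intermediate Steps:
A = -6243 (A = 6811 - 13054 = -6243)
(A - 24729)*((65 - 112)*(-56) + u(-109, o)) = (-6243 - 24729)*((65 - 112)*(-56) + (-109)²) = -30972*(-47*(-56) + 11881) = -30972*(2632 + 11881) = -30972*14513 = -449496636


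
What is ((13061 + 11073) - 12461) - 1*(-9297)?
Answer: 20970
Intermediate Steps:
((13061 + 11073) - 12461) - 1*(-9297) = (24134 - 12461) + 9297 = 11673 + 9297 = 20970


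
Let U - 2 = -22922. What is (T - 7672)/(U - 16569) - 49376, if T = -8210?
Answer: -649930994/13163 ≈ -49376.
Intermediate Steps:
U = -22920 (U = 2 - 22922 = -22920)
(T - 7672)/(U - 16569) - 49376 = (-8210 - 7672)/(-22920 - 16569) - 49376 = -15882/(-39489) - 49376 = -15882*(-1/39489) - 49376 = 5294/13163 - 49376 = -649930994/13163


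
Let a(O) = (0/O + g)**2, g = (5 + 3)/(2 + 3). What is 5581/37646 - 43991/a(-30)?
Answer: -20700886233/1204672 ≈ -17184.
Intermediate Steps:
g = 8/5 ≈ 1.6000
a(O) = 64/25 (a(O) = (0/O + 8/5)**2 = (0 + 8/5)**2 = (8/5)**2 = 64/25)
5581/37646 - 43991/a(-30) = 5581/37646 - 43991/64/25 = 5581*(1/37646) - 43991*25/64 = 5581/37646 - 1099775/64 = -20700886233/1204672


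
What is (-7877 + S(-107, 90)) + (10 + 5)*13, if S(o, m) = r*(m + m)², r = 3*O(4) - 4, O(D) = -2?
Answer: -331682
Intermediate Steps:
r = -10 (r = 3*(-2) - 4 = -6 - 4 = -10)
S(o, m) = -40*m² (S(o, m) = -10*(m + m)² = -10*4*m² = -40*m²)
(-7877 + S(-107, 90)) + (10 + 5)*13 = (-7877 - 40*90²) + (10 + 5)*13 = (-7877 - 40*8100) + 15*13 = (-7877 - 324000) + 195 = -331877 + 195 = -331682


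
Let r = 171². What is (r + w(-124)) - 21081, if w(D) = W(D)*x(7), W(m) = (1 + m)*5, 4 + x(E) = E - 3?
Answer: 8160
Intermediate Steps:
x(E) = -7 + E (x(E) = -4 + (E - 3) = -4 + (-3 + E) = -7 + E)
W(m) = 5 + 5*m
r = 29241
w(D) = 0 (w(D) = (5 + 5*D)*(-7 + 7) = (5 + 5*D)*0 = 0)
(r + w(-124)) - 21081 = (29241 + 0) - 21081 = 29241 - 21081 = 8160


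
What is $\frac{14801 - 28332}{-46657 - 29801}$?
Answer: $\frac{13531}{76458} \approx 0.17697$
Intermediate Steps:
$\frac{14801 - 28332}{-46657 - 29801} = - \frac{13531}{-76458} = \left(-13531\right) \left(- \frac{1}{76458}\right) = \frac{13531}{76458}$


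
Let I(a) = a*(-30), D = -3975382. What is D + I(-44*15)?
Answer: -3955582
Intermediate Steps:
I(a) = -30*a
D + I(-44*15) = -3975382 - (-1320)*15 = -3975382 - 30*(-660) = -3975382 + 19800 = -3955582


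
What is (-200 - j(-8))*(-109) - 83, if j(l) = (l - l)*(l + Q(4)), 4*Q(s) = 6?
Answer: 21717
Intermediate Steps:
Q(s) = 3/2 (Q(s) = (1/4)*6 = 3/2)
j(l) = 0 (j(l) = (l - l)*(l + 3/2) = 0*(3/2 + l) = 0)
(-200 - j(-8))*(-109) - 83 = (-200 - 1*0)*(-109) - 83 = (-200 + 0)*(-109) - 83 = -200*(-109) - 83 = 21800 - 83 = 21717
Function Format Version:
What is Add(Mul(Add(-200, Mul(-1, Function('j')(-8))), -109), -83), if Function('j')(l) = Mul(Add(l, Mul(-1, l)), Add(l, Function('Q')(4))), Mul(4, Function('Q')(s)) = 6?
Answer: 21717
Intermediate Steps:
Function('Q')(s) = Rational(3, 2) (Function('Q')(s) = Mul(Rational(1, 4), 6) = Rational(3, 2))
Function('j')(l) = 0 (Function('j')(l) = Mul(Add(l, Mul(-1, l)), Add(l, Rational(3, 2))) = Mul(0, Add(Rational(3, 2), l)) = 0)
Add(Mul(Add(-200, Mul(-1, Function('j')(-8))), -109), -83) = Add(Mul(Add(-200, Mul(-1, 0)), -109), -83) = Add(Mul(Add(-200, 0), -109), -83) = Add(Mul(-200, -109), -83) = Add(21800, -83) = 21717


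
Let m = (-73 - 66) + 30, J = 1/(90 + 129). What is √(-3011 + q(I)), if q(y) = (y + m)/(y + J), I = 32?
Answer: I*√148036822658/7009 ≈ 54.894*I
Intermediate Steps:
J = 1/219 ≈ 0.0045662
m = -109 (m = -139 + 30 = -109)
q(y) = (-109 + y)/(1/219 + y) (q(y) = (y - 109)/(y + 1/219) = (-109 + y)/(1/219 + y))
√(-3011 + q(I)) = √(-3011 + 219*(-109 + 32)/(1 + 219*32)) = √(-3011 + 219*(-77)/(1 + 7008)) = √(-3011 + 219*(-77)/7009) = √(-3011 + 219*(1/7009)*(-77)) = √(-3011 - 16863/7009) = √(-21120962/7009) = I*√148036822658/7009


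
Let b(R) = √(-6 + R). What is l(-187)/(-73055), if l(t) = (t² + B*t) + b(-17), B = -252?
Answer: -82093/73055 - I*√23/73055 ≈ -1.1237 - 6.5647e-5*I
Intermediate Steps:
l(t) = t² - 252*t + I*√23 (l(t) = (t² - 252*t) + √(-6 - 17) = (t² - 252*t) + √(-23) = (t² - 252*t) + I*√23 = t² - 252*t + I*√23)
l(-187)/(-73055) = ((-187)² - 252*(-187) + I*√23)/(-73055) = (34969 + 47124 + I*√23)*(-1/73055) = (82093 + I*√23)*(-1/73055) = -82093/73055 - I*√23/73055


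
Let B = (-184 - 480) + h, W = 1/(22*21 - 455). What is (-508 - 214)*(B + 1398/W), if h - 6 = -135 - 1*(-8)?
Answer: -6498722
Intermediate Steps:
W = ⅐ (W = 1/(462 - 455) = 1/7 = ⅐ ≈ 0.14286)
h = -121 (h = 6 + (-135 - 1*(-8)) = 6 + (-135 + 8) = 6 - 127 = -121)
B = -785 (B = (-184 - 480) - 121 = -664 - 121 = -785)
(-508 - 214)*(B + 1398/W) = (-508 - 214)*(-785 + 1398/(⅐)) = -722*(-785 + 1398*7) = -722*(-785 + 9786) = -722*9001 = -6498722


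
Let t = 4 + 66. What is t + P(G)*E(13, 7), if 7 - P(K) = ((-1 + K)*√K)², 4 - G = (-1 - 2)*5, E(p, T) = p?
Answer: -79867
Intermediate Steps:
G = 19 (G = 4 - (-1 - 2)*5 = 4 - (-3)*5 = 4 - 1*(-15) = 4 + 15 = 19)
P(K) = 7 - K*(-1 + K)² (P(K) = 7 - ((-1 + K)*√K)² = 7 - (√K*(-1 + K))² = 7 - K*(-1 + K)²)
t = 70
t + P(G)*E(13, 7) = 70 + (7 - 1*19*(-1 + 19)²)*13 = 70 + (7 - 1*19*18²)*13 = 70 + (7 - 1*19*324)*13 = 70 + (7 - 6156)*13 = 70 - 6149*13 = 70 - 79937 = -79867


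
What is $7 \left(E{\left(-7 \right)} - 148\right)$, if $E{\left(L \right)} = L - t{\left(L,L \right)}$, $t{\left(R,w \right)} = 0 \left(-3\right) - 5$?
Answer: $-1050$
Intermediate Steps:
$t{\left(R,w \right)} = -5$ ($t{\left(R,w \right)} = 0 - 5 = -5$)
$E{\left(L \right)} = 5 + L$ ($E{\left(L \right)} = L - -5 = L + 5 = 5 + L$)
$7 \left(E{\left(-7 \right)} - 148\right) = 7 \left(\left(5 - 7\right) - 148\right) = 7 \left(-2 - 148\right) = 7 \left(-150\right) = -1050$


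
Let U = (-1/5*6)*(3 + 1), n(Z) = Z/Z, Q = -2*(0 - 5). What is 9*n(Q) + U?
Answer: 21/5 ≈ 4.2000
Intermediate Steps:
Q = 10 (Q = -2*(-5) = 10)
n(Z) = 1
U = -24/5 (U = (-1*1/5*6)*4 = -1/5*6*4 = -6/5*4 = -24/5 ≈ -4.8000)
9*n(Q) + U = 9*1 - 24/5 = 9 - 24/5 = 21/5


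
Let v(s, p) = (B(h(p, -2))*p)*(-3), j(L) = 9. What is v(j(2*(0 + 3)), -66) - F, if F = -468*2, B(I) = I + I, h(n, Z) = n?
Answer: -25200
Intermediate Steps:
B(I) = 2*I
v(s, p) = -6*p² (v(s, p) = ((2*p)*p)*(-3) = (2*p²)*(-3) = -6*p²)
F = -936 (F = -1*936 = -936)
v(j(2*(0 + 3)), -66) - F = -6*(-66)² - 1*(-936) = -6*4356 + 936 = -26136 + 936 = -25200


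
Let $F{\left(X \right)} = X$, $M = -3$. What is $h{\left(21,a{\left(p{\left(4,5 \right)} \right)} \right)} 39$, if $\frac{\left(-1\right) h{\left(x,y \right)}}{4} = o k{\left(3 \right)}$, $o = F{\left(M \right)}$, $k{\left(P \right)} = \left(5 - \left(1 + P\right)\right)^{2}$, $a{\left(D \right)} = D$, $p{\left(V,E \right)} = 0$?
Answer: $468$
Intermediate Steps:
$k{\left(P \right)} = \left(4 - P\right)^{2}$
$o = -3$
$h{\left(x,y \right)} = 12$ ($h{\left(x,y \right)} = - 4 \left(- 3 \left(-4 + 3\right)^{2}\right) = - 4 \left(- 3 \left(-1\right)^{2}\right) = - 4 \left(\left(-3\right) 1\right) = \left(-4\right) \left(-3\right) = 12$)
$h{\left(21,a{\left(p{\left(4,5 \right)} \right)} \right)} 39 = 12 \cdot 39 = 468$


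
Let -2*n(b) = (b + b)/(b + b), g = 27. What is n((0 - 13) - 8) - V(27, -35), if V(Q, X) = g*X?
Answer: 1889/2 ≈ 944.50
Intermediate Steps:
n(b) = -½ (n(b) = -(b + b)/(2*(b + b)) = -2*b/(2*(2*b)) = -2*b*1/(2*b)/2 = -½*1 = -½)
V(Q, X) = 27*X
n((0 - 13) - 8) - V(27, -35) = -½ - 27*(-35) = -½ - 1*(-945) = -½ + 945 = 1889/2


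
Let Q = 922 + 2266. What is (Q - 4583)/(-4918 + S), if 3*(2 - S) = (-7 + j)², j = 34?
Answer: 1395/5159 ≈ 0.27040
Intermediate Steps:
S = -241 (S = 2 - (-7 + 34)²/3 = 2 - ⅓*27² = 2 - ⅓*729 = 2 - 243 = -241)
Q = 3188
(Q - 4583)/(-4918 + S) = (3188 - 4583)/(-4918 - 241) = -1395/(-5159) = -1395*(-1/5159) = 1395/5159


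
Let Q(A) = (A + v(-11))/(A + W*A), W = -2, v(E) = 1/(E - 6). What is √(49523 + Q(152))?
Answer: √82665292454/1292 ≈ 222.54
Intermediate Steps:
v(E) = 1/(-6 + E)
Q(A) = -(-1/17 + A)/A (Q(A) = (A + 1/(-6 - 11))/(A - 2*A) = (A + 1/(-17))/((-A)) = (A - 1/17)*(-1/A) = (-1/17 + A)*(-1/A) = -(-1/17 + A)/A)
√(49523 + Q(152)) = √(49523 + (1/17 - 1*152)/152) = √(49523 + (1/17 - 152)/152) = √(49523 + (1/152)*(-2583/17)) = √(49523 - 2583/2584) = √(127964849/2584) = √82665292454/1292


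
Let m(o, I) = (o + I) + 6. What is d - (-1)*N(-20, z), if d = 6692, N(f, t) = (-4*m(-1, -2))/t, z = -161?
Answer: 1077424/161 ≈ 6692.1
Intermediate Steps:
m(o, I) = 6 + I + o (m(o, I) = (I + o) + 6 = 6 + I + o)
N(f, t) = -12/t (N(f, t) = (-4*(6 - 2 - 1))/t = (-4*3)/t = -12/t)
d - (-1)*N(-20, z) = 6692 - (-1)*(-12/(-161)) = 6692 - (-1)*(-12*(-1/161)) = 6692 - (-1)*12/161 = 6692 - 1*(-12/161) = 6692 + 12/161 = 1077424/161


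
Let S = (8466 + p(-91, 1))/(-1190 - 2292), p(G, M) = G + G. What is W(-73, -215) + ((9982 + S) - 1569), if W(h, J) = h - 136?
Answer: 14279022/1741 ≈ 8201.6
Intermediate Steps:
W(h, J) = -136 + h
p(G, M) = 2*G
S = -4142/1741 (S = (8466 + 2*(-91))/(-1190 - 2292) = (8466 - 182)/(-3482) = 8284*(-1/3482) = -4142/1741 ≈ -2.3791)
W(-73, -215) + ((9982 + S) - 1569) = (-136 - 73) + ((9982 - 4142/1741) - 1569) = -209 + (17374520/1741 - 1569) = -209 + 14642891/1741 = 14279022/1741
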